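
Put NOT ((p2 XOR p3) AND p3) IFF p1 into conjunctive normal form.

NOT ((p2 XOR p3) AND p3) IFF p1
⇔ (NOT ((p2 XOR p3) AND p3) IMPLIES p1) AND (p1 IMPLIES NOT ((p2 XOR p3) AND p3))   [eliminate IFF]
⇔ (NOT NOT ((p2 XOR p3) AND p3) OR p1) AND (p1 IMPLIES NOT ((p2 XOR p3) AND p3))   [eliminate IMPLIES]
⇔ (NOT NOT ((p2 OR p3) AND NOT (p2 AND p3) AND p3) OR p1) AND (p1 IMPLIES NOT ((p2 XOR p3) AND p3))   [expand XOR]
⇔ (NOT NOT ((p2 OR p3) AND NOT (p2 AND p3) AND p3) OR p1) AND (NOT p1 OR NOT ((p2 XOR p3) AND p3))   [eliminate IMPLIES]
⇔ (NOT NOT ((p2 OR p3) AND NOT (p2 AND p3) AND p3) OR p1) AND (NOT p1 OR NOT ((p2 OR p3) AND NOT (p2 AND p3) AND p3))   [expand XOR]
⇔ (((p2 OR p3) AND NOT (p2 AND p3) AND p3) OR p1) AND (NOT p1 OR NOT ((p2 OR p3) AND NOT (p2 AND p3) AND p3))   [double negation]
⇔ (((p2 OR p3) AND (NOT p2 OR NOT p3) AND p3) OR p1) AND (NOT p1 OR NOT ((p2 OR p3) AND NOT (p2 AND p3) AND p3))   [De Morgan]
⇔ (((p2 OR p3) AND (NOT p2 OR NOT p3) AND p3) OR p1) AND (NOT p1 OR NOT (p2 OR p3) OR NOT NOT (p2 AND p3) OR NOT p3)   [De Morgan]
⇔ (((p2 OR p3) AND (NOT p2 OR NOT p3) AND p3) OR p1) AND (NOT p1 OR (NOT p2 AND NOT p3) OR NOT NOT (p2 AND p3) OR NOT p3)   [De Morgan]
⇔ (((p2 OR p3) AND (NOT p2 OR NOT p3) AND p3) OR p1) AND (NOT p1 OR (NOT p2 AND NOT p3) OR (p2 AND p3) OR NOT p3)   [double negation]
⇔ (p2 OR p3 OR p1) AND (NOT p2 OR NOT p3 OR p1) AND (p3 OR p1) AND (NOT p1 OR NOT p2 OR p2 OR NOT p3) AND (NOT p1 OR NOT p2 OR p3 OR NOT p3) AND (NOT p1 OR NOT p3 OR p2 OR NOT p3) AND (NOT p1 OR NOT p3 OR p3 OR NOT p3)   [distribute OR over AND]
⇔ (NOT p2 OR NOT p3 OR p1) AND (p3 OR p1) AND (NOT p1 OR NOT p3 OR p2)   [simplify]

(NOT p2 OR NOT p3 OR p1) AND (p3 OR p1) AND (NOT p1 OR NOT p3 OR p2)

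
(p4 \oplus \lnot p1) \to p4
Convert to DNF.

(\lnot p4 \land p1) \lor p4

(p4 \oplus \lnot p1) \to p4
≡ \lnot (p4 \oplus \lnot p1) \lor p4   [eliminate \to]
≡ \lnot ((p4 \land \lnot \lnot p1) \lor (\lnot p4 \land \lnot p1)) \lor p4   [expand \oplus]
≡ (\lnot (p4 \land \lnot \lnot p1) \land \lnot (\lnot p4 \land \lnot p1)) \lor p4   [De Morgan]
≡ ((\lnot p4 \lor \lnot \lnot \lnot p1) \land \lnot (\lnot p4 \land \lnot p1)) \lor p4   [De Morgan]
≡ ((\lnot p4 \lor \lnot p1) \land \lnot (\lnot p4 \land \lnot p1)) \lor p4   [double negation]
≡ ((\lnot p4 \lor \lnot p1) \land (\lnot \lnot p4 \lor \lnot \lnot p1)) \lor p4   [De Morgan]
≡ ((\lnot p4 \lor \lnot p1) \land (p4 \lor \lnot \lnot p1)) \lor p4   [double negation]
≡ ((\lnot p4 \lor \lnot p1) \land (p4 \lor p1)) \lor p4   [double negation]
≡ (\lnot p4 \land p4) \lor (\lnot p4 \land p1) \lor (\lnot p1 \land p4) \lor (\lnot p1 \land p1) \lor p4   [distribute \land over \lor]
≡ (\lnot p4 \land p1) \lor p4   [simplify]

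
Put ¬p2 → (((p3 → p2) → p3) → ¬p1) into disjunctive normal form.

¬p2 → (((p3 → p2) → p3) → ¬p1)
≡ ¬¬p2 ∨ (((p3 → p2) → p3) → ¬p1)   [eliminate →]
≡ ¬¬p2 ∨ ¬((p3 → p2) → p3) ∨ ¬p1   [eliminate →]
≡ ¬¬p2 ∨ ¬(¬(p3 → p2) ∨ p3) ∨ ¬p1   [eliminate →]
≡ ¬¬p2 ∨ ¬(¬(¬p3 ∨ p2) ∨ p3) ∨ ¬p1   [eliminate →]
≡ p2 ∨ ¬(¬(¬p3 ∨ p2) ∨ p3) ∨ ¬p1   [double negation]
≡ p2 ∨ (¬¬(¬p3 ∨ p2) ∧ ¬p3) ∨ ¬p1   [De Morgan]
≡ p2 ∨ ((¬p3 ∨ p2) ∧ ¬p3) ∨ ¬p1   [double negation]
≡ p2 ∨ (¬p3 ∧ ¬p3) ∨ (p2 ∧ ¬p3) ∨ ¬p1   [distribute ∧ over ∨]
≡ p2 ∨ ¬p3 ∨ ¬p1   [simplify]

p2 ∨ ¬p3 ∨ ¬p1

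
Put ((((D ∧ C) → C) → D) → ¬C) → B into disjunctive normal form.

((((D ∧ C) → C) → D) → ¬C) → B
≡ ¬((((D ∧ C) → C) → D) → ¬C) ∨ B   (eliminate →)
≡ ¬(¬(((D ∧ C) → C) → D) ∨ ¬C) ∨ B   (eliminate →)
≡ ¬(¬(¬((D ∧ C) → C) ∨ D) ∨ ¬C) ∨ B   (eliminate →)
≡ ¬(¬(¬(¬(D ∧ C) ∨ C) ∨ D) ∨ ¬C) ∨ B   (eliminate →)
≡ (¬¬(¬(¬(D ∧ C) ∨ C) ∨ D) ∧ ¬¬C) ∨ B   (De Morgan)
≡ ((¬(¬(D ∧ C) ∨ C) ∨ D) ∧ ¬¬C) ∨ B   (double negation)
≡ (((¬¬(D ∧ C) ∧ ¬C) ∨ D) ∧ ¬¬C) ∨ B   (De Morgan)
≡ (((D ∧ C ∧ ¬C) ∨ D) ∧ ¬¬C) ∨ B   (double negation)
≡ (((D ∧ C ∧ ¬C) ∨ D) ∧ C) ∨ B   (double negation)
≡ (D ∧ C ∧ ¬C ∧ C) ∨ (D ∧ C) ∨ B   (distribute ∧ over ∨)
≡ (D ∧ C) ∨ B   (simplify)

(D ∧ C) ∨ B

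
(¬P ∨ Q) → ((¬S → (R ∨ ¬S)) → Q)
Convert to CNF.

(¬P ∨ Q) → ((¬S → (R ∨ ¬S)) → Q)
≡ ¬(¬P ∨ Q) ∨ ((¬S → (R ∨ ¬S)) → Q)   (eliminate →)
≡ ¬(¬P ∨ Q) ∨ ¬(¬S → (R ∨ ¬S)) ∨ Q   (eliminate →)
≡ ¬(¬P ∨ Q) ∨ ¬(¬¬S ∨ R ∨ ¬S) ∨ Q   (eliminate →)
≡ (¬¬P ∧ ¬Q) ∨ ¬(¬¬S ∨ R ∨ ¬S) ∨ Q   (De Morgan)
≡ (P ∧ ¬Q) ∨ ¬(¬¬S ∨ R ∨ ¬S) ∨ Q   (double negation)
≡ (P ∧ ¬Q) ∨ (¬¬¬S ∧ ¬R ∧ ¬¬S) ∨ Q   (De Morgan)
≡ (P ∧ ¬Q) ∨ (¬S ∧ ¬R ∧ ¬¬S) ∨ Q   (double negation)
≡ (P ∧ ¬Q) ∨ (¬S ∧ ¬R ∧ S) ∨ Q   (double negation)
≡ (P ∨ ¬S ∨ Q) ∧ (P ∨ ¬R ∨ Q) ∧ (P ∨ S ∨ Q) ∧ (¬Q ∨ ¬S ∨ Q) ∧ (¬Q ∨ ¬R ∨ Q) ∧ (¬Q ∨ S ∨ Q)   (distribute ∨ over ∧)
≡ (P ∨ ¬S ∨ Q) ∧ (P ∨ ¬R ∨ Q) ∧ (P ∨ S ∨ Q)   (simplify)

(P ∨ ¬S ∨ Q) ∧ (P ∨ ¬R ∨ Q) ∧ (P ∨ S ∨ Q)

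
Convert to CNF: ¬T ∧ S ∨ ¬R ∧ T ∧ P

(¬T ∨ ¬R) ∧ (¬T ∨ P) ∧ (S ∨ ¬R) ∧ (S ∨ T) ∧ (S ∨ P)

¬T ∧ S ∨ ¬R ∧ T ∧ P
⇔ (¬T ∨ ¬R) ∧ (¬T ∨ T) ∧ (¬T ∨ P) ∧ (S ∨ ¬R) ∧ (S ∨ T) ∧ (S ∨ P)   [distribute ∨ over ∧]
⇔ (¬T ∨ ¬R) ∧ (¬T ∨ P) ∧ (S ∨ ¬R) ∧ (S ∨ T) ∧ (S ∨ P)   [simplify]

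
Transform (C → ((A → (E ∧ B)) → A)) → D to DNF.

(C ∧ ¬A) ∨ D

(C → ((A → (E ∧ B)) → A)) → D
= ¬(C → ((A → (E ∧ B)) → A)) ∨ D
= ¬(¬C ∨ ((A → (E ∧ B)) → A)) ∨ D
= ¬(¬C ∨ ¬(A → (E ∧ B)) ∨ A) ∨ D
= ¬(¬C ∨ ¬(¬A ∨ (E ∧ B)) ∨ A) ∨ D
= (¬¬C ∧ ¬¬(¬A ∨ (E ∧ B)) ∧ ¬A) ∨ D
= (C ∧ ¬¬(¬A ∨ (E ∧ B)) ∧ ¬A) ∨ D
= (C ∧ (¬A ∨ (E ∧ B)) ∧ ¬A) ∨ D
= (C ∧ ¬A ∧ ¬A) ∨ (C ∧ E ∧ B ∧ ¬A) ∨ D
= (C ∧ ¬A) ∨ D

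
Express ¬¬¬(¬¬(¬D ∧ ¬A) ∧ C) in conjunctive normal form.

¬¬¬(¬¬(¬D ∧ ¬A) ∧ C)
≡ ¬(¬¬(¬D ∧ ¬A) ∧ C)
≡ ¬¬¬(¬D ∧ ¬A) ∨ ¬C
≡ ¬(¬D ∧ ¬A) ∨ ¬C
≡ ¬¬D ∨ ¬¬A ∨ ¬C
≡ D ∨ ¬¬A ∨ ¬C
≡ D ∨ A ∨ ¬C

D ∨ A ∨ ¬C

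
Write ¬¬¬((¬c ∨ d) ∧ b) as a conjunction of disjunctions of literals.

¬¬¬((¬c ∨ d) ∧ b)
≡ ¬((¬c ∨ d) ∧ b)   (double negation)
≡ ¬(¬c ∨ d) ∨ ¬b   (De Morgan)
≡ (¬¬c ∧ ¬d) ∨ ¬b   (De Morgan)
≡ (c ∧ ¬d) ∨ ¬b   (double negation)
≡ (c ∨ ¬b) ∧ (¬d ∨ ¬b)   (distribute ∨ over ∧)

(c ∨ ¬b) ∧ (¬d ∨ ¬b)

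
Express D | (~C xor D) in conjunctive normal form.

D | ~C

D | (~C xor D)
⇔ D | ((~C | D) & ~(~C & D))
⇔ D | ((~C | D) & (~~C | ~D))
⇔ D | ((~C | D) & (C | ~D))
⇔ (D | ~C | D) & (D | C | ~D)
⇔ D | ~C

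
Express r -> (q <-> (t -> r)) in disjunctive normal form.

r -> (q <-> (t -> r))
= ~r | (q <-> (t -> r))
= ~r | ((q -> (t -> r)) & ((t -> r) -> q))
= ~r | ((~q | (t -> r)) & ((t -> r) -> q))
= ~r | ((~q | ~t | r) & ((t -> r) -> q))
= ~r | ((~q | ~t | r) & (~(t -> r) | q))
= ~r | ((~q | ~t | r) & (~(~t | r) | q))
= ~r | ((~q | ~t | r) & ((~~t & ~r) | q))
= ~r | ((~q | ~t | r) & ((t & ~r) | q))
= ~r | (~q & t & ~r) | (~q & q) | (~t & t & ~r) | (~t & q) | (r & t & ~r) | (r & q)
= ~r | (~t & q) | (r & q)

~r | (~t & q) | (r & q)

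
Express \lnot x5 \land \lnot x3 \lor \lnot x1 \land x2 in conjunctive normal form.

\lnot x5 \land \lnot x3 \lor \lnot x1 \land x2
= (\lnot x5 \lor \lnot x1) \land (\lnot x5 \lor x2) \land (\lnot x3 \lor \lnot x1) \land (\lnot x3 \lor x2)

(\lnot x5 \lor \lnot x1) \land (\lnot x5 \lor x2) \land (\lnot x3 \lor \lnot x1) \land (\lnot x3 \lor x2)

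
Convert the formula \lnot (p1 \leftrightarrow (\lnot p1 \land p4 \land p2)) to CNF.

\lnot (p1 \leftrightarrow (\lnot p1 \land p4 \land p2))
= \lnot ((p1 \to (\lnot p1 \land p4 \land p2)) \land ((\lnot p1 \land p4 \land p2) \to p1))   [eliminate \leftrightarrow]
= \lnot ((\lnot p1 \lor (\lnot p1 \land p4 \land p2)) \land ((\lnot p1 \land p4 \land p2) \to p1))   [eliminate \to]
= \lnot ((\lnot p1 \lor (\lnot p1 \land p4 \land p2)) \land (\lnot (\lnot p1 \land p4 \land p2) \lor p1))   [eliminate \to]
= \lnot (\lnot p1 \lor (\lnot p1 \land p4 \land p2)) \lor \lnot (\lnot (\lnot p1 \land p4 \land p2) \lor p1)   [De Morgan]
= (\lnot \lnot p1 \land \lnot (\lnot p1 \land p4 \land p2)) \lor \lnot (\lnot (\lnot p1 \land p4 \land p2) \lor p1)   [De Morgan]
= (p1 \land \lnot (\lnot p1 \land p4 \land p2)) \lor \lnot (\lnot (\lnot p1 \land p4 \land p2) \lor p1)   [double negation]
= (p1 \land (\lnot \lnot p1 \lor \lnot p4 \lor \lnot p2)) \lor \lnot (\lnot (\lnot p1 \land p4 \land p2) \lor p1)   [De Morgan]
= (p1 \land (p1 \lor \lnot p4 \lor \lnot p2)) \lor \lnot (\lnot (\lnot p1 \land p4 \land p2) \lor p1)   [double negation]
= (p1 \land (p1 \lor \lnot p4 \lor \lnot p2)) \lor (\lnot \lnot (\lnot p1 \land p4 \land p2) \land \lnot p1)   [De Morgan]
= (p1 \land (p1 \lor \lnot p4 \lor \lnot p2)) \lor (\lnot p1 \land p4 \land p2 \land \lnot p1)   [double negation]
= (p1 \lor \lnot p1) \land (p1 \lor p4) \land (p1 \lor p2) \land (p1 \lor \lnot p1) \land (p1 \lor \lnot p4 \lor \lnot p2 \lor \lnot p1) \land (p1 \lor \lnot p4 \lor \lnot p2 \lor p4) \land (p1 \lor \lnot p4 \lor \lnot p2 \lor p2) \land (p1 \lor \lnot p4 \lor \lnot p2 \lor \lnot p1)   [distribute \lor over \land]
= (p1 \lor p4) \land (p1 \lor p2)   [simplify]

(p1 \lor p4) \land (p1 \lor p2)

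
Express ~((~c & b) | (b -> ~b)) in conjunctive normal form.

(c | ~b) & b

~((~c & b) | (b -> ~b))
≡ ~((~c & b) | ~b | ~b)   (eliminate ->)
≡ ~(~c & b) & ~~b & ~~b   (De Morgan)
≡ (~~c | ~b) & ~~b & ~~b   (De Morgan)
≡ (c | ~b) & ~~b & ~~b   (double negation)
≡ (c | ~b) & b & ~~b   (double negation)
≡ (c | ~b) & b & b   (double negation)
≡ (c | ~b) & b   (simplify)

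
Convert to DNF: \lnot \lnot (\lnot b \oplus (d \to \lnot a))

\lnot \lnot (\lnot b \oplus (d \to \lnot a))
= \lnot \lnot ((\lnot b \land \lnot (d \to \lnot a)) \lor (\lnot \lnot b \land (d \to \lnot a)))   [expand \oplus]
= \lnot \lnot ((\lnot b \land \lnot (\lnot d \lor \lnot a)) \lor (\lnot \lnot b \land (d \to \lnot a)))   [eliminate \to]
= \lnot \lnot ((\lnot b \land \lnot (\lnot d \lor \lnot a)) \lor (\lnot \lnot b \land (\lnot d \lor \lnot a)))   [eliminate \to]
= (\lnot b \land \lnot (\lnot d \lor \lnot a)) \lor (\lnot \lnot b \land (\lnot d \lor \lnot a))   [double negation]
= (\lnot b \land \lnot \lnot d \land \lnot \lnot a) \lor (\lnot \lnot b \land (\lnot d \lor \lnot a))   [De Morgan]
= (\lnot b \land d \land \lnot \lnot a) \lor (\lnot \lnot b \land (\lnot d \lor \lnot a))   [double negation]
= (\lnot b \land d \land a) \lor (\lnot \lnot b \land (\lnot d \lor \lnot a))   [double negation]
= (\lnot b \land d \land a) \lor (b \land (\lnot d \lor \lnot a))   [double negation]
= (\lnot b \land d \land a) \lor (b \land \lnot d) \lor (b \land \lnot a)   [distribute \land over \lor]

(\lnot b \land d \land a) \lor (b \land \lnot d) \lor (b \land \lnot a)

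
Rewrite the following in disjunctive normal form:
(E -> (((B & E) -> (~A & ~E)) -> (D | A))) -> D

(E -> (((B & E) -> (~A & ~E)) -> (D | A))) -> D
≡ ~(E -> (((B & E) -> (~A & ~E)) -> (D | A))) | D   — eliminate ->
≡ ~(~E | (((B & E) -> (~A & ~E)) -> (D | A))) | D   — eliminate ->
≡ ~(~E | ~((B & E) -> (~A & ~E)) | D | A) | D   — eliminate ->
≡ ~(~E | ~(~(B & E) | (~A & ~E)) | D | A) | D   — eliminate ->
≡ (~~E & ~~(~(B & E) | (~A & ~E)) & ~D & ~A) | D   — De Morgan
≡ (E & ~~(~(B & E) | (~A & ~E)) & ~D & ~A) | D   — double negation
≡ (E & (~(B & E) | (~A & ~E)) & ~D & ~A) | D   — double negation
≡ (E & (~B | ~E | (~A & ~E)) & ~D & ~A) | D   — De Morgan
≡ (E & ~B & ~D & ~A) | (E & ~E & ~D & ~A) | (E & ~A & ~E & ~D & ~A) | D   — distribute & over |
≡ (E & ~B & ~D & ~A) | D   — simplify

(E & ~B & ~D & ~A) | D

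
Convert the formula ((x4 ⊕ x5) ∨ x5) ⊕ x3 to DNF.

(x4 ∧ ¬x5 ∧ ¬x3) ∨ (x5 ∧ ¬x3) ∨ (¬x4 ∧ ¬x5 ∧ x3)

((x4 ⊕ x5) ∨ x5) ⊕ x3
= (((x4 ⊕ x5) ∨ x5) ∧ ¬x3) ∨ (¬((x4 ⊕ x5) ∨ x5) ∧ x3)   [expand ⊕]
= (((x4 ∧ ¬x5) ∨ (¬x4 ∧ x5) ∨ x5) ∧ ¬x3) ∨ (¬((x4 ⊕ x5) ∨ x5) ∧ x3)   [expand ⊕]
= (((x4 ∧ ¬x5) ∨ (¬x4 ∧ x5) ∨ x5) ∧ ¬x3) ∨ (¬((x4 ∧ ¬x5) ∨ (¬x4 ∧ x5) ∨ x5) ∧ x3)   [expand ⊕]
= (((x4 ∧ ¬x5) ∨ (¬x4 ∧ x5) ∨ x5) ∧ ¬x3) ∨ (¬(x4 ∧ ¬x5) ∧ ¬(¬x4 ∧ x5) ∧ ¬x5 ∧ x3)   [De Morgan]
= (((x4 ∧ ¬x5) ∨ (¬x4 ∧ x5) ∨ x5) ∧ ¬x3) ∨ ((¬x4 ∨ ¬¬x5) ∧ ¬(¬x4 ∧ x5) ∧ ¬x5 ∧ x3)   [De Morgan]
= (((x4 ∧ ¬x5) ∨ (¬x4 ∧ x5) ∨ x5) ∧ ¬x3) ∨ ((¬x4 ∨ x5) ∧ ¬(¬x4 ∧ x5) ∧ ¬x5 ∧ x3)   [double negation]
= (((x4 ∧ ¬x5) ∨ (¬x4 ∧ x5) ∨ x5) ∧ ¬x3) ∨ ((¬x4 ∨ x5) ∧ (¬¬x4 ∨ ¬x5) ∧ ¬x5 ∧ x3)   [De Morgan]
= (((x4 ∧ ¬x5) ∨ (¬x4 ∧ x5) ∨ x5) ∧ ¬x3) ∨ ((¬x4 ∨ x5) ∧ (x4 ∨ ¬x5) ∧ ¬x5 ∧ x3)   [double negation]
= (x4 ∧ ¬x5 ∧ ¬x3) ∨ (¬x4 ∧ x5 ∧ ¬x3) ∨ (x5 ∧ ¬x3) ∨ (¬x4 ∧ x4 ∧ ¬x5 ∧ x3) ∨ (¬x4 ∧ ¬x5 ∧ ¬x5 ∧ x3) ∨ (x5 ∧ x4 ∧ ¬x5 ∧ x3) ∨ (x5 ∧ ¬x5 ∧ ¬x5 ∧ x3)   [distribute ∧ over ∨]
= (x4 ∧ ¬x5 ∧ ¬x3) ∨ (x5 ∧ ¬x3) ∨ (¬x4 ∧ ¬x5 ∧ x3)   [simplify]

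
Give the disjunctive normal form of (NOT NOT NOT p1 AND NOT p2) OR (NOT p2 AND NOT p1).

NOT p1 AND NOT p2

(NOT NOT NOT p1 AND NOT p2) OR (NOT p2 AND NOT p1)
⇔ (NOT p1 AND NOT p2) OR (NOT p2 AND NOT p1)
⇔ NOT p1 AND NOT p2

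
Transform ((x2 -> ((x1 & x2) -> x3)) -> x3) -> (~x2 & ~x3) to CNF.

(~x2 | ~x1 | x3) & ~x3

((x2 -> ((x1 & x2) -> x3)) -> x3) -> (~x2 & ~x3)
= ~((x2 -> ((x1 & x2) -> x3)) -> x3) | (~x2 & ~x3)   [eliminate ->]
= ~(~(x2 -> ((x1 & x2) -> x3)) | x3) | (~x2 & ~x3)   [eliminate ->]
= ~(~(~x2 | ((x1 & x2) -> x3)) | x3) | (~x2 & ~x3)   [eliminate ->]
= ~(~(~x2 | ~(x1 & x2) | x3) | x3) | (~x2 & ~x3)   [eliminate ->]
= (~~(~x2 | ~(x1 & x2) | x3) & ~x3) | (~x2 & ~x3)   [De Morgan]
= ((~x2 | ~(x1 & x2) | x3) & ~x3) | (~x2 & ~x3)   [double negation]
= ((~x2 | ~x1 | ~x2 | x3) & ~x3) | (~x2 & ~x3)   [De Morgan]
= (~x2 | ~x1 | ~x2 | x3 | ~x2) & (~x2 | ~x1 | ~x2 | x3 | ~x3) & (~x3 | ~x2) & (~x3 | ~x3)   [distribute | over &]
= (~x2 | ~x1 | x3) & ~x3   [simplify]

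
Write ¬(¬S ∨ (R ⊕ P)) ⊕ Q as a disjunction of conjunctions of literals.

(S ∧ ¬R ∧ ¬P ∧ ¬Q) ∨ (S ∧ P ∧ R ∧ ¬Q) ∨ (¬S ∧ Q) ∨ (R ∧ ¬P ∧ Q) ∨ (¬R ∧ P ∧ Q)

¬(¬S ∨ (R ⊕ P)) ⊕ Q
≡ (¬(¬S ∨ (R ⊕ P)) ∧ ¬Q) ∨ (¬¬(¬S ∨ (R ⊕ P)) ∧ Q)   (expand ⊕)
≡ (¬(¬S ∨ (R ∧ ¬P) ∨ (¬R ∧ P)) ∧ ¬Q) ∨ (¬¬(¬S ∨ (R ⊕ P)) ∧ Q)   (expand ⊕)
≡ (¬(¬S ∨ (R ∧ ¬P) ∨ (¬R ∧ P)) ∧ ¬Q) ∨ (¬¬(¬S ∨ (R ∧ ¬P) ∨ (¬R ∧ P)) ∧ Q)   (expand ⊕)
≡ (¬¬S ∧ ¬(R ∧ ¬P) ∧ ¬(¬R ∧ P) ∧ ¬Q) ∨ (¬¬(¬S ∨ (R ∧ ¬P) ∨ (¬R ∧ P)) ∧ Q)   (De Morgan)
≡ (S ∧ ¬(R ∧ ¬P) ∧ ¬(¬R ∧ P) ∧ ¬Q) ∨ (¬¬(¬S ∨ (R ∧ ¬P) ∨ (¬R ∧ P)) ∧ Q)   (double negation)
≡ (S ∧ (¬R ∨ ¬¬P) ∧ ¬(¬R ∧ P) ∧ ¬Q) ∨ (¬¬(¬S ∨ (R ∧ ¬P) ∨ (¬R ∧ P)) ∧ Q)   (De Morgan)
≡ (S ∧ (¬R ∨ P) ∧ ¬(¬R ∧ P) ∧ ¬Q) ∨ (¬¬(¬S ∨ (R ∧ ¬P) ∨ (¬R ∧ P)) ∧ Q)   (double negation)
≡ (S ∧ (¬R ∨ P) ∧ (¬¬R ∨ ¬P) ∧ ¬Q) ∨ (¬¬(¬S ∨ (R ∧ ¬P) ∨ (¬R ∧ P)) ∧ Q)   (De Morgan)
≡ (S ∧ (¬R ∨ P) ∧ (R ∨ ¬P) ∧ ¬Q) ∨ (¬¬(¬S ∨ (R ∧ ¬P) ∨ (¬R ∧ P)) ∧ Q)   (double negation)
≡ (S ∧ (¬R ∨ P) ∧ (R ∨ ¬P) ∧ ¬Q) ∨ ((¬S ∨ (R ∧ ¬P) ∨ (¬R ∧ P)) ∧ Q)   (double negation)
≡ (S ∧ ¬R ∧ R ∧ ¬Q) ∨ (S ∧ ¬R ∧ ¬P ∧ ¬Q) ∨ (S ∧ P ∧ R ∧ ¬Q) ∨ (S ∧ P ∧ ¬P ∧ ¬Q) ∨ (¬S ∧ Q) ∨ (R ∧ ¬P ∧ Q) ∨ (¬R ∧ P ∧ Q)   (distribute ∧ over ∨)
≡ (S ∧ ¬R ∧ ¬P ∧ ¬Q) ∨ (S ∧ P ∧ R ∧ ¬Q) ∨ (¬S ∧ Q) ∨ (R ∧ ¬P ∧ Q) ∨ (¬R ∧ P ∧ Q)   (simplify)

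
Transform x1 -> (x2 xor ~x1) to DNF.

~x1 | (x2 & x1)

x1 -> (x2 xor ~x1)
≡ ~x1 | (x2 xor ~x1)   [eliminate ->]
≡ ~x1 | (x2 & ~~x1) | (~x2 & ~x1)   [expand xor]
≡ ~x1 | (x2 & x1) | (~x2 & ~x1)   [double negation]
≡ ~x1 | (x2 & x1)   [simplify]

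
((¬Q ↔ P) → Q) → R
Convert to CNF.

((¬Q ↔ P) → Q) → R
= ¬((¬Q ↔ P) → Q) ∨ R   [eliminate →]
= ¬(¬(¬Q ↔ P) ∨ Q) ∨ R   [eliminate →]
= ¬(¬((¬Q → P) ∧ (P → ¬Q)) ∨ Q) ∨ R   [eliminate ↔]
= ¬(¬((¬¬Q ∨ P) ∧ (P → ¬Q)) ∨ Q) ∨ R   [eliminate →]
= ¬(¬((¬¬Q ∨ P) ∧ (¬P ∨ ¬Q)) ∨ Q) ∨ R   [eliminate →]
= (¬¬((¬¬Q ∨ P) ∧ (¬P ∨ ¬Q)) ∧ ¬Q) ∨ R   [De Morgan]
= ((¬¬Q ∨ P) ∧ (¬P ∨ ¬Q) ∧ ¬Q) ∨ R   [double negation]
= ((Q ∨ P) ∧ (¬P ∨ ¬Q) ∧ ¬Q) ∨ R   [double negation]
= (Q ∨ P ∨ R) ∧ (¬P ∨ ¬Q ∨ R) ∧ (¬Q ∨ R)   [distribute ∨ over ∧]
= (Q ∨ P ∨ R) ∧ (¬Q ∨ R)   [simplify]

(Q ∨ P ∨ R) ∧ (¬Q ∨ R)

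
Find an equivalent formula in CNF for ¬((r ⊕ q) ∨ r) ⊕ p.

¬((r ⊕ q) ∨ r) ⊕ p
⇔ (¬((r ⊕ q) ∨ r) ∨ p) ∧ ¬(¬((r ⊕ q) ∨ r) ∧ p)   (expand ⊕)
⇔ (¬(((r ∨ q) ∧ ¬(r ∧ q)) ∨ r) ∨ p) ∧ ¬(¬((r ⊕ q) ∨ r) ∧ p)   (expand ⊕)
⇔ (¬(((r ∨ q) ∧ ¬(r ∧ q)) ∨ r) ∨ p) ∧ ¬(¬(((r ∨ q) ∧ ¬(r ∧ q)) ∨ r) ∧ p)   (expand ⊕)
⇔ ((¬((r ∨ q) ∧ ¬(r ∧ q)) ∧ ¬r) ∨ p) ∧ ¬(¬(((r ∨ q) ∧ ¬(r ∧ q)) ∨ r) ∧ p)   (De Morgan)
⇔ (((¬(r ∨ q) ∨ ¬¬(r ∧ q)) ∧ ¬r) ∨ p) ∧ ¬(¬(((r ∨ q) ∧ ¬(r ∧ q)) ∨ r) ∧ p)   (De Morgan)
⇔ ((((¬r ∧ ¬q) ∨ ¬¬(r ∧ q)) ∧ ¬r) ∨ p) ∧ ¬(¬(((r ∨ q) ∧ ¬(r ∧ q)) ∨ r) ∧ p)   (De Morgan)
⇔ ((((¬r ∧ ¬q) ∨ (r ∧ q)) ∧ ¬r) ∨ p) ∧ ¬(¬(((r ∨ q) ∧ ¬(r ∧ q)) ∨ r) ∧ p)   (double negation)
⇔ ((((¬r ∧ ¬q) ∨ (r ∧ q)) ∧ ¬r) ∨ p) ∧ (¬¬(((r ∨ q) ∧ ¬(r ∧ q)) ∨ r) ∨ ¬p)   (De Morgan)
⇔ ((((¬r ∧ ¬q) ∨ (r ∧ q)) ∧ ¬r) ∨ p) ∧ (((r ∨ q) ∧ ¬(r ∧ q)) ∨ r ∨ ¬p)   (double negation)
⇔ ((((¬r ∧ ¬q) ∨ (r ∧ q)) ∧ ¬r) ∨ p) ∧ (((r ∨ q) ∧ (¬r ∨ ¬q)) ∨ r ∨ ¬p)   (De Morgan)
⇔ (¬r ∨ r ∨ p) ∧ (¬r ∨ q ∨ p) ∧ (¬q ∨ r ∨ p) ∧ (¬q ∨ q ∨ p) ∧ (¬r ∨ p) ∧ (r ∨ q ∨ r ∨ ¬p) ∧ (¬r ∨ ¬q ∨ r ∨ ¬p)   (distribute ∨ over ∧)
⇔ (¬q ∨ r ∨ p) ∧ (¬r ∨ p) ∧ (r ∨ q ∨ ¬p)   (simplify)

(¬q ∨ r ∨ p) ∧ (¬r ∨ p) ∧ (r ∨ q ∨ ¬p)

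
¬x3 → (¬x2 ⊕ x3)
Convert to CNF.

¬x3 → (¬x2 ⊕ x3)
≡ ¬¬x3 ∨ (¬x2 ⊕ x3)   [eliminate →]
≡ ¬¬x3 ∨ ((¬x2 ∨ x3) ∧ ¬(¬x2 ∧ x3))   [expand ⊕]
≡ x3 ∨ ((¬x2 ∨ x3) ∧ ¬(¬x2 ∧ x3))   [double negation]
≡ x3 ∨ ((¬x2 ∨ x3) ∧ (¬¬x2 ∨ ¬x3))   [De Morgan]
≡ x3 ∨ ((¬x2 ∨ x3) ∧ (x2 ∨ ¬x3))   [double negation]
≡ (x3 ∨ ¬x2 ∨ x3) ∧ (x3 ∨ x2 ∨ ¬x3)   [distribute ∨ over ∧]
≡ x3 ∨ ¬x2   [simplify]

x3 ∨ ¬x2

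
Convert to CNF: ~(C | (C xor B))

~(C | (C xor B))
= ~(C | ((C | B) & ~(C & B)))   [expand xor]
= ~C & ~((C | B) & ~(C & B))   [De Morgan]
= ~C & (~(C | B) | ~~(C & B))   [De Morgan]
= ~C & ((~C & ~B) | ~~(C & B))   [De Morgan]
= ~C & ((~C & ~B) | (C & B))   [double negation]
= ~C & (~C | C) & (~C | B) & (~B | C) & (~B | B)   [distribute | over &]
= ~C & (~B | C)   [simplify]

~C & (~B | C)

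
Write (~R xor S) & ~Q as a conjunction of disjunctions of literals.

(~R | S) & (R | ~S) & ~Q

(~R xor S) & ~Q
= (~R | S) & ~(~R & S) & ~Q   [expand xor]
= (~R | S) & (~~R | ~S) & ~Q   [De Morgan]
= (~R | S) & (R | ~S) & ~Q   [double negation]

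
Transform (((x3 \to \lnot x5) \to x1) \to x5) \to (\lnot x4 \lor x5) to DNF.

(((x3 \to \lnot x5) \to x1) \to x5) \to (\lnot x4 \lor x5)
≡ \lnot (((x3 \to \lnot x5) \to x1) \to x5) \lor \lnot x4 \lor x5   (eliminate \to)
≡ \lnot (\lnot ((x3 \to \lnot x5) \to x1) \lor x5) \lor \lnot x4 \lor x5   (eliminate \to)
≡ \lnot (\lnot (\lnot (x3 \to \lnot x5) \lor x1) \lor x5) \lor \lnot x4 \lor x5   (eliminate \to)
≡ \lnot (\lnot (\lnot (\lnot x3 \lor \lnot x5) \lor x1) \lor x5) \lor \lnot x4 \lor x5   (eliminate \to)
≡ (\lnot \lnot (\lnot (\lnot x3 \lor \lnot x5) \lor x1) \land \lnot x5) \lor \lnot x4 \lor x5   (De Morgan)
≡ ((\lnot (\lnot x3 \lor \lnot x5) \lor x1) \land \lnot x5) \lor \lnot x4 \lor x5   (double negation)
≡ (((\lnot \lnot x3 \land \lnot \lnot x5) \lor x1) \land \lnot x5) \lor \lnot x4 \lor x5   (De Morgan)
≡ (((x3 \land \lnot \lnot x5) \lor x1) \land \lnot x5) \lor \lnot x4 \lor x5   (double negation)
≡ (((x3 \land x5) \lor x1) \land \lnot x5) \lor \lnot x4 \lor x5   (double negation)
≡ (x3 \land x5 \land \lnot x5) \lor (x1 \land \lnot x5) \lor \lnot x4 \lor x5   (distribute \land over \lor)
≡ (x1 \land \lnot x5) \lor \lnot x4 \lor x5   (simplify)

(x1 \land \lnot x5) \lor \lnot x4 \lor x5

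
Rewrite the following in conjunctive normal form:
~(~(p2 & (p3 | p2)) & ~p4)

p2 | p4

~(~(p2 & (p3 | p2)) & ~p4)
≡ ~~(p2 & (p3 | p2)) | ~~p4   (De Morgan)
≡ (p2 & (p3 | p2)) | ~~p4   (double negation)
≡ (p2 & (p3 | p2)) | p4   (double negation)
≡ (p2 | p4) & (p3 | p2 | p4)   (distribute | over &)
≡ p2 | p4   (simplify)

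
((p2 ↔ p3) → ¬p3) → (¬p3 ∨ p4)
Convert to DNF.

(p3 ∧ p2) ∨ ¬p3 ∨ p4

((p2 ↔ p3) → ¬p3) → (¬p3 ∨ p4)
≡ ¬((p2 ↔ p3) → ¬p3) ∨ ¬p3 ∨ p4   [eliminate →]
≡ ¬(¬(p2 ↔ p3) ∨ ¬p3) ∨ ¬p3 ∨ p4   [eliminate →]
≡ ¬(¬((p2 → p3) ∧ (p3 → p2)) ∨ ¬p3) ∨ ¬p3 ∨ p4   [eliminate ↔]
≡ ¬(¬((¬p2 ∨ p3) ∧ (p3 → p2)) ∨ ¬p3) ∨ ¬p3 ∨ p4   [eliminate →]
≡ ¬(¬((¬p2 ∨ p3) ∧ (¬p3 ∨ p2)) ∨ ¬p3) ∨ ¬p3 ∨ p4   [eliminate →]
≡ (¬¬((¬p2 ∨ p3) ∧ (¬p3 ∨ p2)) ∧ ¬¬p3) ∨ ¬p3 ∨ p4   [De Morgan]
≡ ((¬p2 ∨ p3) ∧ (¬p3 ∨ p2) ∧ ¬¬p3) ∨ ¬p3 ∨ p4   [double negation]
≡ ((¬p2 ∨ p3) ∧ (¬p3 ∨ p2) ∧ p3) ∨ ¬p3 ∨ p4   [double negation]
≡ (¬p2 ∧ ¬p3 ∧ p3) ∨ (¬p2 ∧ p2 ∧ p3) ∨ (p3 ∧ ¬p3 ∧ p3) ∨ (p3 ∧ p2 ∧ p3) ∨ ¬p3 ∨ p4   [distribute ∧ over ∨]
≡ (p3 ∧ p2) ∨ ¬p3 ∨ p4   [simplify]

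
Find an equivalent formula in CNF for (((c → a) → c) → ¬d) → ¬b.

(((c → a) → c) → ¬d) → ¬b
≡ ¬(((c → a) → c) → ¬d) ∨ ¬b   (eliminate →)
≡ ¬(¬((c → a) → c) ∨ ¬d) ∨ ¬b   (eliminate →)
≡ ¬(¬(¬(c → a) ∨ c) ∨ ¬d) ∨ ¬b   (eliminate →)
≡ ¬(¬(¬(¬c ∨ a) ∨ c) ∨ ¬d) ∨ ¬b   (eliminate →)
≡ (¬¬(¬(¬c ∨ a) ∨ c) ∧ ¬¬d) ∨ ¬b   (De Morgan)
≡ ((¬(¬c ∨ a) ∨ c) ∧ ¬¬d) ∨ ¬b   (double negation)
≡ (((¬¬c ∧ ¬a) ∨ c) ∧ ¬¬d) ∨ ¬b   (De Morgan)
≡ (((c ∧ ¬a) ∨ c) ∧ ¬¬d) ∨ ¬b   (double negation)
≡ (((c ∧ ¬a) ∨ c) ∧ d) ∨ ¬b   (double negation)
≡ (c ∨ c ∨ ¬b) ∧ (¬a ∨ c ∨ ¬b) ∧ (d ∨ ¬b)   (distribute ∨ over ∧)
≡ (c ∨ ¬b) ∧ (d ∨ ¬b)   (simplify)

(c ∨ ¬b) ∧ (d ∨ ¬b)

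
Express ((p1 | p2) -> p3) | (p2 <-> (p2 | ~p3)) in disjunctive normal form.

((p1 | p2) -> p3) | (p2 <-> (p2 | ~p3))
≡ ~(p1 | p2) | p3 | (p2 <-> (p2 | ~p3))   (eliminate ->)
≡ ~(p1 | p2) | p3 | ((p2 -> (p2 | ~p3)) & ((p2 | ~p3) -> p2))   (eliminate <->)
≡ ~(p1 | p2) | p3 | ((~p2 | p2 | ~p3) & ((p2 | ~p3) -> p2))   (eliminate ->)
≡ ~(p1 | p2) | p3 | ((~p2 | p2 | ~p3) & (~(p2 | ~p3) | p2))   (eliminate ->)
≡ (~p1 & ~p2) | p3 | ((~p2 | p2 | ~p3) & (~(p2 | ~p3) | p2))   (De Morgan)
≡ (~p1 & ~p2) | p3 | ((~p2 | p2 | ~p3) & ((~p2 & ~~p3) | p2))   (De Morgan)
≡ (~p1 & ~p2) | p3 | ((~p2 | p2 | ~p3) & ((~p2 & p3) | p2))   (double negation)
≡ (~p1 & ~p2) | p3 | (~p2 & ~p2 & p3) | (~p2 & p2) | (p2 & ~p2 & p3) | (p2 & p2) | (~p3 & ~p2 & p3) | (~p3 & p2)   (distribute & over |)
≡ (~p1 & ~p2) | p3 | p2   (simplify)

(~p1 & ~p2) | p3 | p2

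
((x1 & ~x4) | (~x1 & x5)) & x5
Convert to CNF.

((x1 & ~x4) | (~x1 & x5)) & x5
≡ (x1 | ~x1) & (x1 | x5) & (~x4 | ~x1) & (~x4 | x5) & x5
≡ (~x4 | ~x1) & x5

(~x4 | ~x1) & x5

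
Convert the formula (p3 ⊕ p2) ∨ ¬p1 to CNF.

(p3 ⊕ p2) ∨ ¬p1
⇔ ((p3 ∨ p2) ∧ ¬(p3 ∧ p2)) ∨ ¬p1   [expand ⊕]
⇔ ((p3 ∨ p2) ∧ (¬p3 ∨ ¬p2)) ∨ ¬p1   [De Morgan]
⇔ (p3 ∨ p2 ∨ ¬p1) ∧ (¬p3 ∨ ¬p2 ∨ ¬p1)   [distribute ∨ over ∧]

(p3 ∨ p2 ∨ ¬p1) ∧ (¬p3 ∨ ¬p2 ∨ ¬p1)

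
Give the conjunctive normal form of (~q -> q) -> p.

(~q -> q) -> p
= ~(~q -> q) | p   [eliminate ->]
= ~(~~q | q) | p   [eliminate ->]
= (~~~q & ~q) | p   [De Morgan]
= (~q & ~q) | p   [double negation]
= (~q | p) & (~q | p)   [distribute | over &]
= ~q | p   [simplify]

~q | p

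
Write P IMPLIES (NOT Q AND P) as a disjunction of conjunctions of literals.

NOT P OR (NOT Q AND P)

P IMPLIES (NOT Q AND P)
⇔ NOT P OR (NOT Q AND P)   — eliminate IMPLIES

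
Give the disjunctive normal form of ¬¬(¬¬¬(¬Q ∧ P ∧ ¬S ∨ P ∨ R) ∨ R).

¬P ∧ ¬R ∨ R

¬¬(¬¬¬(¬Q ∧ P ∧ ¬S ∨ P ∨ R) ∨ R)
= ¬¬¬(¬Q ∧ P ∧ ¬S ∨ P ∨ R) ∨ R   — double negation
= ¬(¬Q ∧ P ∧ ¬S ∨ P ∨ R) ∨ R   — double negation
= ¬(¬Q ∧ P ∧ ¬S) ∧ ¬P ∧ ¬R ∨ R   — De Morgan
= (¬¬Q ∨ ¬P ∨ ¬¬S) ∧ ¬P ∧ ¬R ∨ R   — De Morgan
= (Q ∨ ¬P ∨ ¬¬S) ∧ ¬P ∧ ¬R ∨ R   — double negation
= (Q ∨ ¬P ∨ S) ∧ ¬P ∧ ¬R ∨ R   — double negation
= Q ∧ ¬P ∧ ¬R ∨ ¬P ∧ ¬P ∧ ¬R ∨ S ∧ ¬P ∧ ¬R ∨ R   — distribute ∧ over ∨
= ¬P ∧ ¬R ∨ R   — simplify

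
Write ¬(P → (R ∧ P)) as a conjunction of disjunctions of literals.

P ∧ (¬R ∨ ¬P)

¬(P → (R ∧ P))
≡ ¬(¬P ∨ (R ∧ P))   — eliminate →
≡ ¬¬P ∧ ¬(R ∧ P)   — De Morgan
≡ P ∧ ¬(R ∧ P)   — double negation
≡ P ∧ (¬R ∨ ¬P)   — De Morgan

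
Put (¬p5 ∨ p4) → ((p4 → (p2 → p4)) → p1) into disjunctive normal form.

(p5 ∧ ¬p4) ∨ p1

(¬p5 ∨ p4) → ((p4 → (p2 → p4)) → p1)
= ¬(¬p5 ∨ p4) ∨ ((p4 → (p2 → p4)) → p1)   — eliminate →
= ¬(¬p5 ∨ p4) ∨ ¬(p4 → (p2 → p4)) ∨ p1   — eliminate →
= ¬(¬p5 ∨ p4) ∨ ¬(¬p4 ∨ (p2 → p4)) ∨ p1   — eliminate →
= ¬(¬p5 ∨ p4) ∨ ¬(¬p4 ∨ ¬p2 ∨ p4) ∨ p1   — eliminate →
= (¬¬p5 ∧ ¬p4) ∨ ¬(¬p4 ∨ ¬p2 ∨ p4) ∨ p1   — De Morgan
= (p5 ∧ ¬p4) ∨ ¬(¬p4 ∨ ¬p2 ∨ p4) ∨ p1   — double negation
= (p5 ∧ ¬p4) ∨ (¬¬p4 ∧ ¬¬p2 ∧ ¬p4) ∨ p1   — De Morgan
= (p5 ∧ ¬p4) ∨ (p4 ∧ ¬¬p2 ∧ ¬p4) ∨ p1   — double negation
= (p5 ∧ ¬p4) ∨ (p4 ∧ p2 ∧ ¬p4) ∨ p1   — double negation
= (p5 ∧ ¬p4) ∨ p1   — simplify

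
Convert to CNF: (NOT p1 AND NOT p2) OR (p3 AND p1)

(NOT p1 AND NOT p2) OR (p3 AND p1)
≡ (NOT p1 OR p3) AND (NOT p1 OR p1) AND (NOT p2 OR p3) AND (NOT p2 OR p1)   — distribute OR over AND
≡ (NOT p1 OR p3) AND (NOT p2 OR p3) AND (NOT p2 OR p1)   — simplify

(NOT p1 OR p3) AND (NOT p2 OR p3) AND (NOT p2 OR p1)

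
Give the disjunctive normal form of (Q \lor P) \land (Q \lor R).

(Q \lor P) \land (Q \lor R)
≡ Q \land Q \lor Q \land R \lor P \land Q \lor P \land R   (distribute \land over \lor)
≡ Q \lor P \land R   (simplify)

Q \lor P \land R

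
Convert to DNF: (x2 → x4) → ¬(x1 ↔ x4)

(x2 → x4) → ¬(x1 ↔ x4)
⇔ ¬(x2 → x4) ∨ ¬(x1 ↔ x4)   [eliminate →]
⇔ ¬(¬x2 ∨ x4) ∨ ¬(x1 ↔ x4)   [eliminate →]
⇔ ¬(¬x2 ∨ x4) ∨ ¬((x1 → x4) ∧ (x4 → x1))   [eliminate ↔]
⇔ ¬(¬x2 ∨ x4) ∨ ¬((¬x1 ∨ x4) ∧ (x4 → x1))   [eliminate →]
⇔ ¬(¬x2 ∨ x4) ∨ ¬((¬x1 ∨ x4) ∧ (¬x4 ∨ x1))   [eliminate →]
⇔ (¬¬x2 ∧ ¬x4) ∨ ¬((¬x1 ∨ x4) ∧ (¬x4 ∨ x1))   [De Morgan]
⇔ (x2 ∧ ¬x4) ∨ ¬((¬x1 ∨ x4) ∧ (¬x4 ∨ x1))   [double negation]
⇔ (x2 ∧ ¬x4) ∨ ¬(¬x1 ∨ x4) ∨ ¬(¬x4 ∨ x1)   [De Morgan]
⇔ (x2 ∧ ¬x4) ∨ (¬¬x1 ∧ ¬x4) ∨ ¬(¬x4 ∨ x1)   [De Morgan]
⇔ (x2 ∧ ¬x4) ∨ (x1 ∧ ¬x4) ∨ ¬(¬x4 ∨ x1)   [double negation]
⇔ (x2 ∧ ¬x4) ∨ (x1 ∧ ¬x4) ∨ (¬¬x4 ∧ ¬x1)   [De Morgan]
⇔ (x2 ∧ ¬x4) ∨ (x1 ∧ ¬x4) ∨ (x4 ∧ ¬x1)   [double negation]

(x2 ∧ ¬x4) ∨ (x1 ∧ ¬x4) ∨ (x4 ∧ ¬x1)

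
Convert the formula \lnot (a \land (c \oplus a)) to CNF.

\lnot (a \land (c \oplus a))
= \lnot (a \land (c \lor a) \land \lnot (c \land a))   [expand \oplus]
= \lnot a \lor \lnot (c \lor a) \lor \lnot \lnot (c \land a)   [De Morgan]
= \lnot a \lor \lnot c \land \lnot a \lor \lnot \lnot (c \land a)   [De Morgan]
= \lnot a \lor \lnot c \land \lnot a \lor c \land a   [double negation]
= (\lnot a \lor \lnot c \lor c) \land (\lnot a \lor \lnot c \lor a) \land (\lnot a \lor \lnot a \lor c) \land (\lnot a \lor \lnot a \lor a)   [distribute \lor over \land]
= \lnot a \lor c   [simplify]

\lnot a \lor c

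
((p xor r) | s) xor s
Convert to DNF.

((p xor r) | s) xor s
= (((p xor r) | s) & ~s) | (~((p xor r) | s) & s)   [expand xor]
= (((p & ~r) | (~p & r) | s) & ~s) | (~((p xor r) | s) & s)   [expand xor]
= (((p & ~r) | (~p & r) | s) & ~s) | (~((p & ~r) | (~p & r) | s) & s)   [expand xor]
= (((p & ~r) | (~p & r) | s) & ~s) | (~(p & ~r) & ~(~p & r) & ~s & s)   [De Morgan]
= (((p & ~r) | (~p & r) | s) & ~s) | ((~p | ~~r) & ~(~p & r) & ~s & s)   [De Morgan]
= (((p & ~r) | (~p & r) | s) & ~s) | ((~p | r) & ~(~p & r) & ~s & s)   [double negation]
= (((p & ~r) | (~p & r) | s) & ~s) | ((~p | r) & (~~p | ~r) & ~s & s)   [De Morgan]
= (((p & ~r) | (~p & r) | s) & ~s) | ((~p | r) & (p | ~r) & ~s & s)   [double negation]
= (p & ~r & ~s) | (~p & r & ~s) | (s & ~s) | (~p & p & ~s & s) | (~p & ~r & ~s & s) | (r & p & ~s & s) | (r & ~r & ~s & s)   [distribute & over |]
= (p & ~r & ~s) | (~p & r & ~s)   [simplify]

(p & ~r & ~s) | (~p & r & ~s)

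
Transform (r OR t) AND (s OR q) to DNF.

(r AND s) OR (r AND q) OR (t AND s) OR (t AND q)

(r OR t) AND (s OR q)
≡ (r AND s) OR (r AND q) OR (t AND s) OR (t AND q)   [distribute AND over OR]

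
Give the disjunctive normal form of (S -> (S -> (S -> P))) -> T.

(S -> (S -> (S -> P))) -> T
= ~(S -> (S -> (S -> P))) | T   [eliminate ->]
= ~(~S | (S -> (S -> P))) | T   [eliminate ->]
= ~(~S | ~S | (S -> P)) | T   [eliminate ->]
= ~(~S | ~S | ~S | P) | T   [eliminate ->]
= (~~S & ~~S & ~~S & ~P) | T   [De Morgan]
= (S & ~~S & ~~S & ~P) | T   [double negation]
= (S & S & ~~S & ~P) | T   [double negation]
= (S & S & S & ~P) | T   [double negation]
= (S & ~P) | T   [simplify]

(S & ~P) | T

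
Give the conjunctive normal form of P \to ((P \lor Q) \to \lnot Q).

\lnot P \lor \lnot Q

P \to ((P \lor Q) \to \lnot Q)
≡ \lnot P \lor ((P \lor Q) \to \lnot Q)   (eliminate \to)
≡ \lnot P \lor \lnot (P \lor Q) \lor \lnot Q   (eliminate \to)
≡ \lnot P \lor (\lnot P \land \lnot Q) \lor \lnot Q   (De Morgan)
≡ (\lnot P \lor \lnot P \lor \lnot Q) \land (\lnot P \lor \lnot Q \lor \lnot Q)   (distribute \lor over \land)
≡ \lnot P \lor \lnot Q   (simplify)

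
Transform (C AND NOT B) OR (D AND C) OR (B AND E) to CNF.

(C OR B) AND (C OR E) AND (NOT B OR D OR E)

(C AND NOT B) OR (D AND C) OR (B AND E)
⇔ (C OR D OR B) AND (C OR D OR E) AND (C OR C OR B) AND (C OR C OR E) AND (NOT B OR D OR B) AND (NOT B OR D OR E) AND (NOT B OR C OR B) AND (NOT B OR C OR E)   [distribute OR over AND]
⇔ (C OR B) AND (C OR E) AND (NOT B OR D OR E)   [simplify]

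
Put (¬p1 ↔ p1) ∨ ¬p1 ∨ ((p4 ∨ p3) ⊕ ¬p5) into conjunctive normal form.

(¬p1 ∨ p4 ∨ p3 ∨ ¬p5) ∧ (¬p1 ∨ ¬p4 ∨ p5) ∧ (¬p1 ∨ ¬p3 ∨ p5)

(¬p1 ↔ p1) ∨ ¬p1 ∨ ((p4 ∨ p3) ⊕ ¬p5)
≡ ((¬p1 → p1) ∧ (p1 → ¬p1)) ∨ ¬p1 ∨ ((p4 ∨ p3) ⊕ ¬p5)   [eliminate ↔]
≡ ((¬¬p1 ∨ p1) ∧ (p1 → ¬p1)) ∨ ¬p1 ∨ ((p4 ∨ p3) ⊕ ¬p5)   [eliminate →]
≡ ((¬¬p1 ∨ p1) ∧ (¬p1 ∨ ¬p1)) ∨ ¬p1 ∨ ((p4 ∨ p3) ⊕ ¬p5)   [eliminate →]
≡ ((¬¬p1 ∨ p1) ∧ (¬p1 ∨ ¬p1)) ∨ ¬p1 ∨ ((p4 ∨ p3 ∨ ¬p5) ∧ ¬((p4 ∨ p3) ∧ ¬p5))   [expand ⊕]
≡ ((p1 ∨ p1) ∧ (¬p1 ∨ ¬p1)) ∨ ¬p1 ∨ ((p4 ∨ p3 ∨ ¬p5) ∧ ¬((p4 ∨ p3) ∧ ¬p5))   [double negation]
≡ ((p1 ∨ p1) ∧ (¬p1 ∨ ¬p1)) ∨ ¬p1 ∨ ((p4 ∨ p3 ∨ ¬p5) ∧ (¬(p4 ∨ p3) ∨ ¬¬p5))   [De Morgan]
≡ ((p1 ∨ p1) ∧ (¬p1 ∨ ¬p1)) ∨ ¬p1 ∨ ((p4 ∨ p3 ∨ ¬p5) ∧ ((¬p4 ∧ ¬p3) ∨ ¬¬p5))   [De Morgan]
≡ ((p1 ∨ p1) ∧ (¬p1 ∨ ¬p1)) ∨ ¬p1 ∨ ((p4 ∨ p3 ∨ ¬p5) ∧ ((¬p4 ∧ ¬p3) ∨ p5))   [double negation]
≡ (p1 ∨ p1 ∨ ¬p1 ∨ p4 ∨ p3 ∨ ¬p5) ∧ (p1 ∨ p1 ∨ ¬p1 ∨ ¬p4 ∨ p5) ∧ (p1 ∨ p1 ∨ ¬p1 ∨ ¬p3 ∨ p5) ∧ (¬p1 ∨ ¬p1 ∨ ¬p1 ∨ p4 ∨ p3 ∨ ¬p5) ∧ (¬p1 ∨ ¬p1 ∨ ¬p1 ∨ ¬p4 ∨ p5) ∧ (¬p1 ∨ ¬p1 ∨ ¬p1 ∨ ¬p3 ∨ p5)   [distribute ∨ over ∧]
≡ (¬p1 ∨ p4 ∨ p3 ∨ ¬p5) ∧ (¬p1 ∨ ¬p4 ∨ p5) ∧ (¬p1 ∨ ¬p3 ∨ p5)   [simplify]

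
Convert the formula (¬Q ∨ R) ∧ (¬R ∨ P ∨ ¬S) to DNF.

(¬Q ∧ ¬R) ∨ (¬Q ∧ P) ∨ (¬Q ∧ ¬S) ∨ (R ∧ P) ∨ (R ∧ ¬S)

(¬Q ∨ R) ∧ (¬R ∨ P ∨ ¬S)
≡ (¬Q ∧ ¬R) ∨ (¬Q ∧ P) ∨ (¬Q ∧ ¬S) ∨ (R ∧ ¬R) ∨ (R ∧ P) ∨ (R ∧ ¬S)   — distribute ∧ over ∨
≡ (¬Q ∧ ¬R) ∨ (¬Q ∧ P) ∨ (¬Q ∧ ¬S) ∨ (R ∧ P) ∨ (R ∧ ¬S)   — simplify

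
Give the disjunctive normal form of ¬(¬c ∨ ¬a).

c ∧ a

¬(¬c ∨ ¬a)
⇔ ¬¬c ∧ ¬¬a   — De Morgan
⇔ c ∧ ¬¬a   — double negation
⇔ c ∧ a   — double negation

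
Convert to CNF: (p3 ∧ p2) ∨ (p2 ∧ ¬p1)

(p3 ∨ ¬p1) ∧ p2

(p3 ∧ p2) ∨ (p2 ∧ ¬p1)
≡ (p3 ∨ p2) ∧ (p3 ∨ ¬p1) ∧ (p2 ∨ p2) ∧ (p2 ∨ ¬p1)   (distribute ∨ over ∧)
≡ (p3 ∨ ¬p1) ∧ p2   (simplify)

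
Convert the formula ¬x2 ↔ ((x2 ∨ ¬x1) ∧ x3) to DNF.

(x2 ∧ ¬x3) ∨ (¬x1 ∧ x3 ∧ ¬x2)

¬x2 ↔ ((x2 ∨ ¬x1) ∧ x3)
⇔ (¬x2 → ((x2 ∨ ¬x1) ∧ x3)) ∧ (((x2 ∨ ¬x1) ∧ x3) → ¬x2)   (eliminate ↔)
⇔ (¬¬x2 ∨ ((x2 ∨ ¬x1) ∧ x3)) ∧ (((x2 ∨ ¬x1) ∧ x3) → ¬x2)   (eliminate →)
⇔ (¬¬x2 ∨ ((x2 ∨ ¬x1) ∧ x3)) ∧ (¬((x2 ∨ ¬x1) ∧ x3) ∨ ¬x2)   (eliminate →)
⇔ (x2 ∨ ((x2 ∨ ¬x1) ∧ x3)) ∧ (¬((x2 ∨ ¬x1) ∧ x3) ∨ ¬x2)   (double negation)
⇔ (x2 ∨ ((x2 ∨ ¬x1) ∧ x3)) ∧ (¬(x2 ∨ ¬x1) ∨ ¬x3 ∨ ¬x2)   (De Morgan)
⇔ (x2 ∨ ((x2 ∨ ¬x1) ∧ x3)) ∧ ((¬x2 ∧ ¬¬x1) ∨ ¬x3 ∨ ¬x2)   (De Morgan)
⇔ (x2 ∨ ((x2 ∨ ¬x1) ∧ x3)) ∧ ((¬x2 ∧ x1) ∨ ¬x3 ∨ ¬x2)   (double negation)
⇔ (x2 ∧ ¬x2 ∧ x1) ∨ (x2 ∧ ¬x3) ∨ (x2 ∧ ¬x2) ∨ (x2 ∧ x3 ∧ ¬x2 ∧ x1) ∨ (x2 ∧ x3 ∧ ¬x3) ∨ (x2 ∧ x3 ∧ ¬x2) ∨ (¬x1 ∧ x3 ∧ ¬x2 ∧ x1) ∨ (¬x1 ∧ x3 ∧ ¬x3) ∨ (¬x1 ∧ x3 ∧ ¬x2)   (distribute ∧ over ∨)
⇔ (x2 ∧ ¬x3) ∨ (¬x1 ∧ x3 ∧ ¬x2)   (simplify)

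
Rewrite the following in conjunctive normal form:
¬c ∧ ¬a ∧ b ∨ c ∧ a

(¬c ∨ a) ∧ (¬a ∨ c) ∧ (b ∨ c) ∧ (b ∨ a)

¬c ∧ ¬a ∧ b ∨ c ∧ a
⇔ (¬c ∨ c) ∧ (¬c ∨ a) ∧ (¬a ∨ c) ∧ (¬a ∨ a) ∧ (b ∨ c) ∧ (b ∨ a)   — distribute ∨ over ∧
⇔ (¬c ∨ a) ∧ (¬a ∨ c) ∧ (b ∨ c) ∧ (b ∨ a)   — simplify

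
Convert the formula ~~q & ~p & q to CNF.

~~q & ~p & q
≡ q & ~p & q   [double negation]
≡ q & ~p   [simplify]

q & ~p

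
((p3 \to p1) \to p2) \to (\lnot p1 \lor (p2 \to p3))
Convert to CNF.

\lnot p2 \lor \lnot p1 \lor p3

((p3 \to p1) \to p2) \to (\lnot p1 \lor (p2 \to p3))
= \lnot ((p3 \to p1) \to p2) \lor \lnot p1 \lor (p2 \to p3)   (eliminate \to)
= \lnot (\lnot (p3 \to p1) \lor p2) \lor \lnot p1 \lor (p2 \to p3)   (eliminate \to)
= \lnot (\lnot (\lnot p3 \lor p1) \lor p2) \lor \lnot p1 \lor (p2 \to p3)   (eliminate \to)
= \lnot (\lnot (\lnot p3 \lor p1) \lor p2) \lor \lnot p1 \lor \lnot p2 \lor p3   (eliminate \to)
= (\lnot \lnot (\lnot p3 \lor p1) \land \lnot p2) \lor \lnot p1 \lor \lnot p2 \lor p3   (De Morgan)
= ((\lnot p3 \lor p1) \land \lnot p2) \lor \lnot p1 \lor \lnot p2 \lor p3   (double negation)
= (\lnot p3 \lor p1 \lor \lnot p1 \lor \lnot p2 \lor p3) \land (\lnot p2 \lor \lnot p1 \lor \lnot p2 \lor p3)   (distribute \lor over \land)
= \lnot p2 \lor \lnot p1 \lor p3   (simplify)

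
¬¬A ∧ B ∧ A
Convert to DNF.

A ∧ B

¬¬A ∧ B ∧ A
= A ∧ B ∧ A   [double negation]
= A ∧ B   [simplify]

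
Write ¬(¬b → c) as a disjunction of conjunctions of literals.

¬(¬b → c)
⇔ ¬(¬¬b ∨ c)   — eliminate →
⇔ ¬¬¬b ∧ ¬c   — De Morgan
⇔ ¬b ∧ ¬c   — double negation

¬b ∧ ¬c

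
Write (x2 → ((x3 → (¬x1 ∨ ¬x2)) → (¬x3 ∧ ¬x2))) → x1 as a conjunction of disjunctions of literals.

x2 ∨ x1

(x2 → ((x3 → (¬x1 ∨ ¬x2)) → (¬x3 ∧ ¬x2))) → x1
≡ ¬(x2 → ((x3 → (¬x1 ∨ ¬x2)) → (¬x3 ∧ ¬x2))) ∨ x1   [eliminate →]
≡ ¬(¬x2 ∨ ((x3 → (¬x1 ∨ ¬x2)) → (¬x3 ∧ ¬x2))) ∨ x1   [eliminate →]
≡ ¬(¬x2 ∨ ¬(x3 → (¬x1 ∨ ¬x2)) ∨ (¬x3 ∧ ¬x2)) ∨ x1   [eliminate →]
≡ ¬(¬x2 ∨ ¬(¬x3 ∨ ¬x1 ∨ ¬x2) ∨ (¬x3 ∧ ¬x2)) ∨ x1   [eliminate →]
≡ (¬¬x2 ∧ ¬¬(¬x3 ∨ ¬x1 ∨ ¬x2) ∧ ¬(¬x3 ∧ ¬x2)) ∨ x1   [De Morgan]
≡ (x2 ∧ ¬¬(¬x3 ∨ ¬x1 ∨ ¬x2) ∧ ¬(¬x3 ∧ ¬x2)) ∨ x1   [double negation]
≡ (x2 ∧ (¬x3 ∨ ¬x1 ∨ ¬x2) ∧ ¬(¬x3 ∧ ¬x2)) ∨ x1   [double negation]
≡ (x2 ∧ (¬x3 ∨ ¬x1 ∨ ¬x2) ∧ (¬¬x3 ∨ ¬¬x2)) ∨ x1   [De Morgan]
≡ (x2 ∧ (¬x3 ∨ ¬x1 ∨ ¬x2) ∧ (x3 ∨ ¬¬x2)) ∨ x1   [double negation]
≡ (x2 ∧ (¬x3 ∨ ¬x1 ∨ ¬x2) ∧ (x3 ∨ x2)) ∨ x1   [double negation]
≡ (x2 ∨ x1) ∧ (¬x3 ∨ ¬x1 ∨ ¬x2 ∨ x1) ∧ (x3 ∨ x2 ∨ x1)   [distribute ∨ over ∧]
≡ x2 ∨ x1   [simplify]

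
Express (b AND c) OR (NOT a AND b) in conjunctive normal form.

(b AND c) OR (NOT a AND b)
≡ (b OR NOT a) AND (b OR b) AND (c OR NOT a) AND (c OR b)   [distribute OR over AND]
≡ b AND (c OR NOT a)   [simplify]

b AND (c OR NOT a)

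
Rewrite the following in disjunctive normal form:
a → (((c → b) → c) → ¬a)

a → (((c → b) → c) → ¬a)
≡ ¬a ∨ (((c → b) → c) → ¬a)   — eliminate →
≡ ¬a ∨ ¬((c → b) → c) ∨ ¬a   — eliminate →
≡ ¬a ∨ ¬(¬(c → b) ∨ c) ∨ ¬a   — eliminate →
≡ ¬a ∨ ¬(¬(¬c ∨ b) ∨ c) ∨ ¬a   — eliminate →
≡ ¬a ∨ (¬¬(¬c ∨ b) ∧ ¬c) ∨ ¬a   — De Morgan
≡ ¬a ∨ ((¬c ∨ b) ∧ ¬c) ∨ ¬a   — double negation
≡ ¬a ∨ (¬c ∧ ¬c) ∨ (b ∧ ¬c) ∨ ¬a   — distribute ∧ over ∨
≡ ¬a ∨ ¬c   — simplify

¬a ∨ ¬c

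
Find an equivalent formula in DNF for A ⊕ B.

(A ∧ ¬B) ∨ (¬A ∧ B)

A ⊕ B
⇔ (A ∧ ¬B) ∨ (¬A ∧ B)   — expand ⊕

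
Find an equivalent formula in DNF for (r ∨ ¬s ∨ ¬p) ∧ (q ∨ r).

(r ∨ ¬s ∨ ¬p) ∧ (q ∨ r)
≡ (r ∧ q) ∨ (r ∧ r) ∨ (¬s ∧ q) ∨ (¬s ∧ r) ∨ (¬p ∧ q) ∨ (¬p ∧ r)   — distribute ∧ over ∨
≡ r ∨ (¬s ∧ q) ∨ (¬p ∧ q)   — simplify

r ∨ (¬s ∧ q) ∨ (¬p ∧ q)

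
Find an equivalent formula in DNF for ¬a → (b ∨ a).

¬a → (b ∨ a)
= ¬¬a ∨ b ∨ a   — eliminate →
= a ∨ b ∨ a   — double negation
= a ∨ b   — simplify

a ∨ b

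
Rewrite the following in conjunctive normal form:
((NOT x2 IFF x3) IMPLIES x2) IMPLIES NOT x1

((NOT x2 IFF x3) IMPLIES x2) IMPLIES NOT x1
≡ NOT ((NOT x2 IFF x3) IMPLIES x2) OR NOT x1   (eliminate IMPLIES)
≡ NOT (NOT (NOT x2 IFF x3) OR x2) OR NOT x1   (eliminate IMPLIES)
≡ NOT (NOT ((NOT x2 IMPLIES x3) AND (x3 IMPLIES NOT x2)) OR x2) OR NOT x1   (eliminate IFF)
≡ NOT (NOT ((NOT NOT x2 OR x3) AND (x3 IMPLIES NOT x2)) OR x2) OR NOT x1   (eliminate IMPLIES)
≡ NOT (NOT ((NOT NOT x2 OR x3) AND (NOT x3 OR NOT x2)) OR x2) OR NOT x1   (eliminate IMPLIES)
≡ (NOT NOT ((NOT NOT x2 OR x3) AND (NOT x3 OR NOT x2)) AND NOT x2) OR NOT x1   (De Morgan)
≡ ((NOT NOT x2 OR x3) AND (NOT x3 OR NOT x2) AND NOT x2) OR NOT x1   (double negation)
≡ ((x2 OR x3) AND (NOT x3 OR NOT x2) AND NOT x2) OR NOT x1   (double negation)
≡ (x2 OR x3 OR NOT x1) AND (NOT x3 OR NOT x2 OR NOT x1) AND (NOT x2 OR NOT x1)   (distribute OR over AND)
≡ (x2 OR x3 OR NOT x1) AND (NOT x2 OR NOT x1)   (simplify)

(x2 OR x3 OR NOT x1) AND (NOT x2 OR NOT x1)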